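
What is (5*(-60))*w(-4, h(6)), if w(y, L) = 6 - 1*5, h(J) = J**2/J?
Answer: -300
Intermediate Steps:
h(J) = J
w(y, L) = 1 (w(y, L) = 6 - 5 = 1)
(5*(-60))*w(-4, h(6)) = (5*(-60))*1 = -300*1 = -300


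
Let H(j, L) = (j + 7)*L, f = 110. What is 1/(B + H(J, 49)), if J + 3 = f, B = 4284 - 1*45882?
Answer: -1/36012 ≈ -2.7769e-5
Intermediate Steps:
B = -41598 (B = 4284 - 45882 = -41598)
J = 107 (J = -3 + 110 = 107)
H(j, L) = L*(7 + j) (H(j, L) = (7 + j)*L = L*(7 + j))
1/(B + H(J, 49)) = 1/(-41598 + 49*(7 + 107)) = 1/(-41598 + 49*114) = 1/(-41598 + 5586) = 1/(-36012) = -1/36012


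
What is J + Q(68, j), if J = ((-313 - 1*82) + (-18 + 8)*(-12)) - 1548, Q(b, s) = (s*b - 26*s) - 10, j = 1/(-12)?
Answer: -3673/2 ≈ -1836.5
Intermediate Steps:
j = -1/12 ≈ -0.083333
Q(b, s) = -10 - 26*s + b*s (Q(b, s) = (b*s - 26*s) - 10 = (-26*s + b*s) - 10 = -10 - 26*s + b*s)
J = -1823 (J = ((-313 - 82) - 10*(-12)) - 1548 = (-395 + 120) - 1548 = -275 - 1548 = -1823)
J + Q(68, j) = -1823 + (-10 - 26*(-1/12) + 68*(-1/12)) = -1823 + (-10 + 13/6 - 17/3) = -1823 - 27/2 = -3673/2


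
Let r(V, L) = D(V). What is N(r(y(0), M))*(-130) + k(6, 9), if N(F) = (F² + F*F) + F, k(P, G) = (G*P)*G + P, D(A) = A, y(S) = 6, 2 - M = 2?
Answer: -9648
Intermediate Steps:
M = 0 (M = 2 - 1*2 = 2 - 2 = 0)
r(V, L) = V
k(P, G) = P + P*G² (k(P, G) = P*G² + P = P + P*G²)
N(F) = F + 2*F² (N(F) = (F² + F²) + F = 2*F² + F = F + 2*F²)
N(r(y(0), M))*(-130) + k(6, 9) = (6*(1 + 2*6))*(-130) + 6*(1 + 9²) = (6*(1 + 12))*(-130) + 6*(1 + 81) = (6*13)*(-130) + 6*82 = 78*(-130) + 492 = -10140 + 492 = -9648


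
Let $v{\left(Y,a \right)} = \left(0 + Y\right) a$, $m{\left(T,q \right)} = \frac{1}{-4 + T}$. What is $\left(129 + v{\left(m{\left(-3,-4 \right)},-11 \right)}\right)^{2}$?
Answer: $\frac{835396}{49} \approx 17049.0$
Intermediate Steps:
$v{\left(Y,a \right)} = Y a$
$\left(129 + v{\left(m{\left(-3,-4 \right)},-11 \right)}\right)^{2} = \left(129 + \frac{1}{-4 - 3} \left(-11\right)\right)^{2} = \left(129 + \frac{1}{-7} \left(-11\right)\right)^{2} = \left(129 - - \frac{11}{7}\right)^{2} = \left(129 + \frac{11}{7}\right)^{2} = \left(\frac{914}{7}\right)^{2} = \frac{835396}{49}$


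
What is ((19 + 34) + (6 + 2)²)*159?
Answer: 18603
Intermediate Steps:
((19 + 34) + (6 + 2)²)*159 = (53 + 8²)*159 = (53 + 64)*159 = 117*159 = 18603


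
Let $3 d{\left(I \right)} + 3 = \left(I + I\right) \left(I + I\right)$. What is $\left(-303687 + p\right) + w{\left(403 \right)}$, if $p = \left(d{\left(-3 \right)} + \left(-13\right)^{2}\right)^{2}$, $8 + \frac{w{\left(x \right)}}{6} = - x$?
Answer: $-273753$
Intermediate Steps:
$w{\left(x \right)} = -48 - 6 x$ ($w{\left(x \right)} = -48 + 6 \left(- x\right) = -48 - 6 x$)
$d{\left(I \right)} = -1 + \frac{4 I^{2}}{3}$ ($d{\left(I \right)} = -1 + \frac{\left(I + I\right) \left(I + I\right)}{3} = -1 + \frac{2 I 2 I}{3} = -1 + \frac{4 I^{2}}{3}$)
$p = 32400$ ($p = \left(\left(-1 + \frac{4 \left(-3\right)^{2}}{3}\right) + \left(-13\right)^{2}\right)^{2} = \left(\left(-1 + \frac{4}{3} \cdot 9\right) + 169\right)^{2} = \left(\left(-1 + 12\right) + 169\right)^{2} = \left(11 + 169\right)^{2} = 180^{2} = 32400$)
$\left(-303687 + p\right) + w{\left(403 \right)} = \left(-303687 + 32400\right) - 2466 = -271287 - 2466 = -273753$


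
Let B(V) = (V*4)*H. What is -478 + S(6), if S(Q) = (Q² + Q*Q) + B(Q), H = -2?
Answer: -454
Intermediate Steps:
B(V) = -8*V (B(V) = (V*4)*(-2) = (4*V)*(-2) = -8*V)
S(Q) = -8*Q + 2*Q² (S(Q) = (Q² + Q*Q) - 8*Q = (Q² + Q²) - 8*Q = 2*Q² - 8*Q = -8*Q + 2*Q²)
-478 + S(6) = -478 + 2*6*(-4 + 6) = -478 + 2*6*2 = -478 + 24 = -454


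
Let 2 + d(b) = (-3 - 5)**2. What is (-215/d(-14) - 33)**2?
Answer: 5112121/3844 ≈ 1329.9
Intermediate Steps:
d(b) = 62 (d(b) = -2 + (-3 - 5)**2 = -2 + (-8)**2 = -2 + 64 = 62)
(-215/d(-14) - 33)**2 = (-215/62 - 33)**2 = (-2261/62)**2 = 5112121/3844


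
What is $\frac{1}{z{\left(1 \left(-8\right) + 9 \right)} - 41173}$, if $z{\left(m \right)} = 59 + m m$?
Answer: $- \frac{1}{41113} \approx -2.4323 \cdot 10^{-5}$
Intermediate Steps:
$z{\left(m \right)} = 59 + m^{2}$
$\frac{1}{z{\left(1 \left(-8\right) + 9 \right)} - 41173} = \frac{1}{\left(59 + \left(1 \left(-8\right) + 9\right)^{2}\right) - 41173} = \frac{1}{\left(59 + \left(-8 + 9\right)^{2}\right) - 41173} = \frac{1}{\left(59 + 1^{2}\right) - 41173} = \frac{1}{\left(59 + 1\right) - 41173} = \frac{1}{60 - 41173} = \frac{1}{-41113} = - \frac{1}{41113}$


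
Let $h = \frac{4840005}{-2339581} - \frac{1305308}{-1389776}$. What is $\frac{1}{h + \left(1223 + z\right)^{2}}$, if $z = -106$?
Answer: $\frac{812873380964}{1014212257659343963} \approx 8.0148 \cdot 10^{-7}$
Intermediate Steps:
$h = - \frac{918162248233}{812873380964}$ ($h = 4840005 \left(- \frac{1}{2339581}\right) - - \frac{326327}{347444} = - \frac{4840005}{2339581} + \frac{326327}{347444} = - \frac{918162248233}{812873380964} \approx -1.1295$)
$\frac{1}{h + \left(1223 + z\right)^{2}} = \frac{1}{- \frac{918162248233}{812873380964} + \left(1223 - 106\right)^{2}} = \frac{1}{- \frac{918162248233}{812873380964} + 1117^{2}} = \frac{1}{- \frac{918162248233}{812873380964} + 1247689} = \frac{1}{\frac{1014212257659343963}{812873380964}} = \frac{812873380964}{1014212257659343963}$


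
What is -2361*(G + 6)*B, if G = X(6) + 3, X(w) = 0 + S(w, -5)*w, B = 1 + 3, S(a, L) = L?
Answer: 198324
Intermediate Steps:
B = 4
X(w) = -5*w (X(w) = 0 - 5*w = -5*w)
G = -27 (G = -5*6 + 3 = -30 + 3 = -27)
-2361*(G + 6)*B = -2361*(-27 + 6)*4 = -(-49581)*4 = -2361*(-84) = 198324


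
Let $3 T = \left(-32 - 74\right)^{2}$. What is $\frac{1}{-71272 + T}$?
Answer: $- \frac{3}{202580} \approx -1.4809 \cdot 10^{-5}$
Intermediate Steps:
$T = \frac{11236}{3}$ ($T = \frac{\left(-32 - 74\right)^{2}}{3} = \frac{\left(-106\right)^{2}}{3} = \frac{1}{3} \cdot 11236 = \frac{11236}{3} \approx 3745.3$)
$\frac{1}{-71272 + T} = \frac{1}{-71272 + \frac{11236}{3}} = \frac{1}{- \frac{202580}{3}} = - \frac{3}{202580}$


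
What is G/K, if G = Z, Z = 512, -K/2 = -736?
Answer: 8/23 ≈ 0.34783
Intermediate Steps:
K = 1472 (K = -2*(-736) = 1472)
G = 512
G/K = 512/1472 = 512*(1/1472) = 8/23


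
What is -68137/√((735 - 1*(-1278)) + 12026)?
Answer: -68137*√14039/14039 ≈ -575.06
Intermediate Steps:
-68137/√((735 - 1*(-1278)) + 12026) = -68137/√((735 + 1278) + 12026) = -68137/√(2013 + 12026) = -68137*√14039/14039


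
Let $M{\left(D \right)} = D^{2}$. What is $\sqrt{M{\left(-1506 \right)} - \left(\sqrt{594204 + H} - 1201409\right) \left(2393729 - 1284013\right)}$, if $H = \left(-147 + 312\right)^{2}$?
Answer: $2 \sqrt{333306264470 - 277429 \sqrt{621429}} \approx 1.1543 \cdot 10^{6}$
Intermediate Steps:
$H = 27225$ ($H = 165^{2} = 27225$)
$\sqrt{M{\left(-1506 \right)} - \left(\sqrt{594204 + H} - 1201409\right) \left(2393729 - 1284013\right)} = \sqrt{\left(-1506\right)^{2} - \left(\sqrt{594204 + 27225} - 1201409\right) \left(2393729 - 1284013\right)} = \sqrt{2268036 - \left(\sqrt{621429} - 1201409\right) 1109716} = \sqrt{2268036 - \left(-1201409 + \sqrt{621429}\right) 1109716} = \sqrt{2268036 - \left(-1333222789844 + 1109716 \sqrt{621429}\right)} = \sqrt{2268036 + \left(1333222789844 - 1109716 \sqrt{621429}\right)} = \sqrt{1333225057880 - 1109716 \sqrt{621429}}$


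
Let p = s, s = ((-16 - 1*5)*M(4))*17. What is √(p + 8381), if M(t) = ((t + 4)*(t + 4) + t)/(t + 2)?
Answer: 17*√15 ≈ 65.841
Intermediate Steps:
M(t) = (t + (4 + t)²)/(2 + t) (M(t) = ((4 + t)*(4 + t) + t)/(2 + t) = ((4 + t)² + t)/(2 + t) = (t + (4 + t)²)/(2 + t))
s = -4046 (s = ((-16 - 1*5)*((4 + (4 + 4)²)/(2 + 4)))*17 = ((-16 - 5)*((4 + 8²)/6))*17 = -7*(4 + 64)/2*17 = -7*68/2*17 = -21*34/3*17 = -238*17 = -4046)
p = -4046
√(p + 8381) = √(-4046 + 8381) = √4335 = 17*√15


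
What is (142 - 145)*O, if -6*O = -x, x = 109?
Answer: -109/2 ≈ -54.500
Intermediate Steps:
O = 109/6 (O = -(-1)*109/6 = -⅙*(-109) = 109/6 ≈ 18.167)
(142 - 145)*O = (142 - 145)*(109/6) = -3*109/6 = -109/2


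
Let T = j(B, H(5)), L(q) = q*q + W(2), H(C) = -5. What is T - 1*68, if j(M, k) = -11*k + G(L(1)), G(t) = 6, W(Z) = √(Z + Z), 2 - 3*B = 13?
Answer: -7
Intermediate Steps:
B = -11/3 (B = ⅔ - ⅓*13 = ⅔ - 13/3 = -11/3 ≈ -3.6667)
W(Z) = √2*√Z (W(Z) = √(2*Z) = √2*√Z)
L(q) = 2 + q² (L(q) = q*q + √2*√2 = q² + 2 = 2 + q²)
j(M, k) = 6 - 11*k (j(M, k) = -11*k + 6 = 6 - 11*k)
T = 61 (T = 6 - 11*(-5) = 6 + 55 = 61)
T - 1*68 = 61 - 1*68 = 61 - 68 = -7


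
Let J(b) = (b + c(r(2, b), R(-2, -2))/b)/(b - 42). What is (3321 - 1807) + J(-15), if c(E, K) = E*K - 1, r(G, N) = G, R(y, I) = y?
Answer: 258938/171 ≈ 1514.3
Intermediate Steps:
c(E, K) = -1 + E*K
J(b) = (b - 5/b)/(-42 + b) (J(b) = (b + (-1 + 2*(-2))/b)/(b - 42) = (b + (-1 - 4)/b)/(-42 + b) = (b - 5/b)/(-42 + b))
(3321 - 1807) + J(-15) = (3321 - 1807) + (-5 + (-15)²)/((-15)*(-42 - 15)) = 1514 - 1/15*(-5 + 225)/(-57) = 1514 - 1/15*(-1/57)*220 = 1514 + 44/171 = 258938/171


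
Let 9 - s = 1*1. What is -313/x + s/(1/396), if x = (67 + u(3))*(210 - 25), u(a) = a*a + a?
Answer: 46300007/14615 ≈ 3168.0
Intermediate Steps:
s = 8 (s = 9 - 1 = 8)
u(a) = a + a² (u(a) = a² + a = a + a²)
x = 14615 (x = (67 + 3*(1 + 3))*(210 - 25) = (67 + 3*4)*185 = (67 + 12)*185 = 79*185 = 14615)
-313/x + s/(1/396) = -313/14615 + 8/(1/396) = -313*1/14615 + 8/(1/396) = -313/14615 + 8*396 = -313/14615 + 3168 = 46300007/14615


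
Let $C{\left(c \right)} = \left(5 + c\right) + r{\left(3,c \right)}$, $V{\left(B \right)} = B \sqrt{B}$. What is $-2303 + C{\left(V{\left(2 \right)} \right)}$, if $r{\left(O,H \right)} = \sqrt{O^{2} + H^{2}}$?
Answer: $-2298 + \sqrt{17} + 2 \sqrt{2} \approx -2291.0$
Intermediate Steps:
$V{\left(B \right)} = B^{\frac{3}{2}}$
$r{\left(O,H \right)} = \sqrt{H^{2} + O^{2}}$
$C{\left(c \right)} = 5 + c + \sqrt{9 + c^{2}}$ ($C{\left(c \right)} = \left(5 + c\right) + \sqrt{c^{2} + 3^{2}} = \left(5 + c\right) + \sqrt{c^{2} + 9} = \left(5 + c\right) + \sqrt{9 + c^{2}} = 5 + c + \sqrt{9 + c^{2}}$)
$-2303 + C{\left(V{\left(2 \right)} \right)} = -2303 + \left(5 + 2^{\frac{3}{2}} + \sqrt{9 + \left(2^{\frac{3}{2}}\right)^{2}}\right) = -2303 + \left(5 + 2 \sqrt{2} + \sqrt{9 + \left(2 \sqrt{2}\right)^{2}}\right) = -2303 + \left(5 + 2 \sqrt{2} + \sqrt{9 + 8}\right) = -2303 + \left(5 + 2 \sqrt{2} + \sqrt{17}\right) = -2303 + \left(5 + \sqrt{17} + 2 \sqrt{2}\right) = -2298 + \sqrt{17} + 2 \sqrt{2}$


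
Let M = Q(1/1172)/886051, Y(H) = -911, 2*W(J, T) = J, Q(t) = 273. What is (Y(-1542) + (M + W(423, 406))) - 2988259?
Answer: -5296739335221/1772102 ≈ -2.9890e+6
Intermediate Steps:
W(J, T) = J/2
M = 273/886051 ≈ 0.00030811
(Y(-1542) + (M + W(423, 406))) - 2988259 = (-911 + (273/886051 + (½)*423)) - 2988259 = (-911 + (273/886051 + 423/2)) - 2988259 = (-911 + 374800119/1772102) - 2988259 = -1239584803/1772102 - 2988259 = -5296739335221/1772102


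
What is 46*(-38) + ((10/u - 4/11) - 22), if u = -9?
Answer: -175376/99 ≈ -1771.5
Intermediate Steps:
46*(-38) + ((10/u - 4/11) - 22) = 46*(-38) + ((10/(-9) - 4/11) - 22) = -1748 + ((10*(-1/9) - 4*1/11) - 22) = -1748 + ((-10/9 - 4/11) - 22) = -1748 + (-146/99 - 22) = -1748 - 2324/99 = -175376/99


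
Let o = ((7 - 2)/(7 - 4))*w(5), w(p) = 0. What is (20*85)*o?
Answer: 0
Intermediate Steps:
o = 0 (o = ((7 - 2)/(7 - 4))*0 = (5/3)*0 = 0)
(20*85)*o = (20*85)*0 = 1700*0 = 0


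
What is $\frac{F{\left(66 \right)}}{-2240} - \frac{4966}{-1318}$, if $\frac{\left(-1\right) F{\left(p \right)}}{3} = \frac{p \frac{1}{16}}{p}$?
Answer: $\frac{88992697}{23618560} \approx 3.7679$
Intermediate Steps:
$F{\left(p \right)} = - \frac{3}{16}$ ($F{\left(p \right)} = - 3 \frac{p \frac{1}{16}}{p} = - 3 \frac{\frac{1}{16} p}{p} = \left(-3\right) \frac{1}{16} = - \frac{3}{16}$)
$\frac{F{\left(66 \right)}}{-2240} - \frac{4966}{-1318} = - \frac{3}{16 \left(-2240\right)} - \frac{4966}{-1318} = \left(- \frac{3}{16}\right) \left(- \frac{1}{2240}\right) - - \frac{2483}{659} = \frac{3}{35840} + \frac{2483}{659} = \frac{88992697}{23618560}$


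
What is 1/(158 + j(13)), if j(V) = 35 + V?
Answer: 1/206 ≈ 0.0048544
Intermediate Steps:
1/(158 + j(13)) = 1/(158 + (35 + 13)) = 1/(158 + 48) = 1/206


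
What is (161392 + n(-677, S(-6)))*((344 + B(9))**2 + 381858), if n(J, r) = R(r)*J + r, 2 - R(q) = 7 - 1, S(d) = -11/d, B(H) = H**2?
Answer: 553826949113/6 ≈ 9.2304e+10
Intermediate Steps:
R(q) = -4 (R(q) = 2 - (7 - 1) = 2 - 1*6 = 2 - 6 = -4)
n(J, r) = r - 4*J (n(J, r) = -4*J + r = r - 4*J)
(161392 + n(-677, S(-6)))*((344 + B(9))**2 + 381858) = (161392 + (-11/(-6) - 4*(-677)))*((344 + 9**2)**2 + 381858) = (161392 + (-11*(-1/6) + 2708))*((344 + 81)**2 + 381858) = (161392 + (11/6 + 2708))*(425**2 + 381858) = (161392 + 16259/6)*(180625 + 381858) = (984611/6)*562483 = 553826949113/6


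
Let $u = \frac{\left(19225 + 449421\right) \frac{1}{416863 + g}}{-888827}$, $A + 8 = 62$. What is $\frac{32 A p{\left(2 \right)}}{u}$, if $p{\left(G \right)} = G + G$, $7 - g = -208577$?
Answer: $- \frac{1921239408392064}{234323} \approx -8.1991 \cdot 10^{9}$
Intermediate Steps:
$g = 208584$ ($g = 7 - -208577 = 7 + 208577 = 208584$)
$A = 54$ ($A = -8 + 62 = 54$)
$p{\left(G \right)} = 2 G$
$u = - \frac{468646}{555914180669}$ ($u = \frac{\left(19225 + 449421\right) \frac{1}{416863 + 208584}}{-888827} = \frac{468646}{625447} \left(- \frac{1}{888827}\right) = - \frac{468646}{555914180669} \approx -8.4302 \cdot 10^{-7}$)
$\frac{32 A p{\left(2 \right)}}{u} = \frac{32 \cdot 54 \cdot 2 \cdot 2}{- \frac{468646}{555914180669}} = 1728 \cdot 4 \left(- \frac{555914180669}{468646}\right) = 6912 \left(- \frac{555914180669}{468646}\right) = - \frac{1921239408392064}{234323}$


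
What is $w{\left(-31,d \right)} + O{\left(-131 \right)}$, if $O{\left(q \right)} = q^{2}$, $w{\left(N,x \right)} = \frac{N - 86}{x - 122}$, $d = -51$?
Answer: $\frac{2968970}{173} \approx 17162.0$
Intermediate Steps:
$w{\left(N,x \right)} = \frac{-86 + N}{-122 + x}$
$w{\left(-31,d \right)} + O{\left(-131 \right)} = \frac{-86 - 31}{-122 - 51} + \left(-131\right)^{2} = \frac{1}{-173} \left(-117\right) + 17161 = \left(- \frac{1}{173}\right) \left(-117\right) + 17161 = \frac{117}{173} + 17161 = \frac{2968970}{173}$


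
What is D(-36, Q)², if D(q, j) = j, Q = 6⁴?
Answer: 1679616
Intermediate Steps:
Q = 1296
D(-36, Q)² = 1296² = 1679616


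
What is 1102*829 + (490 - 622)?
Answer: 913426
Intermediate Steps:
1102*829 + (490 - 622) = 913558 - 132 = 913426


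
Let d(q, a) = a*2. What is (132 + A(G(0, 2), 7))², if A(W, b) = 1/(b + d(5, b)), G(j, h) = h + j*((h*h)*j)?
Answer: 7689529/441 ≈ 17437.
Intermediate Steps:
d(q, a) = 2*a
G(j, h) = h + h²*j² (G(j, h) = h + j*(h²*j) = h + j*(j*h²) = h + h²*j²)
A(W, b) = 1/(3*b) (A(W, b) = 1/(b + 2*b) = 1/(3*b))
(132 + A(G(0, 2), 7))² = (132 + (⅓)/7)² = (132 + (⅓)*(⅐))² = (132 + 1/21)² = (2773/21)² = 7689529/441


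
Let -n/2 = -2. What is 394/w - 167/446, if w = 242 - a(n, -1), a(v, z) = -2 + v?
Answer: 33911/26760 ≈ 1.2672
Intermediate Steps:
n = 4 (n = -2*(-2) = 4)
w = 240 (w = 242 - (-2 + 4) = 242 - 1*2 = 242 - 2 = 240)
394/w - 167/446 = 394/240 - 167/446 = 394*(1/240) - 167*1/446 = 197/120 - 167/446 = 33911/26760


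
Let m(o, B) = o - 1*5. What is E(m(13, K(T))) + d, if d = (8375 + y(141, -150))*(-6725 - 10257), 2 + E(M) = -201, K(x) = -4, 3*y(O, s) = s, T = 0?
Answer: -141375353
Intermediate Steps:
y(O, s) = s/3
m(o, B) = -5 + o (m(o, B) = o - 5 = -5 + o)
E(M) = -203 (E(M) = -2 - 201 = -203)
d = -141375150 (d = (8375 + (1/3)*(-150))*(-6725 - 10257) = (8375 - 50)*(-16982) = 8325*(-16982) = -141375150)
E(m(13, K(T))) + d = -203 - 141375150 = -141375353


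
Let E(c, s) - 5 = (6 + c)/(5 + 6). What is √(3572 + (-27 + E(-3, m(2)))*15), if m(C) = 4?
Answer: √392777/11 ≈ 56.974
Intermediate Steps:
E(c, s) = 61/11 + c/11 (E(c, s) = 5 + (6 + c)/(5 + 6) = 5 + (6 + c)/11 = 5 + (6 + c)*(1/11) = 5 + (6/11 + c/11) = 61/11 + c/11)
√(3572 + (-27 + E(-3, m(2)))*15) = √(3572 + (-27 + (61/11 + (1/11)*(-3)))*15) = √(3572 + (-27 + (61/11 - 3/11))*15) = √(3572 + (-27 + 58/11)*15) = √(3572 - 239/11*15) = √(3572 - 3585/11) = √(35707/11) = √392777/11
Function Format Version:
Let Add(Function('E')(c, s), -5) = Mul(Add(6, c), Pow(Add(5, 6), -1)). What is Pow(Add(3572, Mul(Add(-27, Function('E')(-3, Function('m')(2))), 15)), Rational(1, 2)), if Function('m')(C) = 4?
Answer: Mul(Rational(1, 11), Pow(392777, Rational(1, 2))) ≈ 56.974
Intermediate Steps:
Function('E')(c, s) = Add(Rational(61, 11), Mul(Rational(1, 11), c)) (Function('E')(c, s) = Add(5, Mul(Add(6, c), Pow(Add(5, 6), -1))) = Add(5, Mul(Add(6, c), Pow(11, -1))) = Add(5, Mul(Add(6, c), Rational(1, 11))) = Add(5, Add(Rational(6, 11), Mul(Rational(1, 11), c))) = Add(Rational(61, 11), Mul(Rational(1, 11), c)))
Pow(Add(3572, Mul(Add(-27, Function('E')(-3, Function('m')(2))), 15)), Rational(1, 2)) = Pow(Add(3572, Mul(Add(-27, Add(Rational(61, 11), Mul(Rational(1, 11), -3))), 15)), Rational(1, 2)) = Pow(Add(3572, Mul(Add(-27, Add(Rational(61, 11), Rational(-3, 11))), 15)), Rational(1, 2)) = Pow(Add(3572, Mul(Add(-27, Rational(58, 11)), 15)), Rational(1, 2)) = Pow(Add(3572, Mul(Rational(-239, 11), 15)), Rational(1, 2)) = Pow(Add(3572, Rational(-3585, 11)), Rational(1, 2)) = Pow(Rational(35707, 11), Rational(1, 2)) = Mul(Rational(1, 11), Pow(392777, Rational(1, 2)))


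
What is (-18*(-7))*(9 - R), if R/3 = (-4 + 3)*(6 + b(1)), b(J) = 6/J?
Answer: 5670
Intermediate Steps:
R = -36 (R = 3*((-4 + 3)*(6 + 6/1)) = 3*(-(6 + 6*1)) = 3*(-(6 + 6)) = 3*(-1*12) = 3*(-12) = -36)
(-18*(-7))*(9 - R) = (-18*(-7))*(9 - 1*(-36)) = 126*(9 + 36) = 126*45 = 5670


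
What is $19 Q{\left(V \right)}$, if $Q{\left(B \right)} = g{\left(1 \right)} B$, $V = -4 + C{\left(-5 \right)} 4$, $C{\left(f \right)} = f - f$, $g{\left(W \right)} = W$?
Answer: $-76$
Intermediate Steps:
$C{\left(f \right)} = 0$
$V = -4$ ($V = -4 + 0 \cdot 4 = -4 + 0 = -4$)
$Q{\left(B \right)} = B$ ($Q{\left(B \right)} = 1 B = B$)
$19 Q{\left(V \right)} = 19 \left(-4\right) = -76$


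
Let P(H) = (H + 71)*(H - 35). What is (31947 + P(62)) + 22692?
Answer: 58230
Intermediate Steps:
P(H) = (-35 + H)*(71 + H) (P(H) = (71 + H)*(-35 + H) = (-35 + H)*(71 + H))
(31947 + P(62)) + 22692 = (31947 + (-2485 + 62**2 + 36*62)) + 22692 = (31947 + (-2485 + 3844 + 2232)) + 22692 = (31947 + 3591) + 22692 = 35538 + 22692 = 58230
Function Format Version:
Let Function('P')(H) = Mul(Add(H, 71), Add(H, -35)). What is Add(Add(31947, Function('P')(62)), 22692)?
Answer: 58230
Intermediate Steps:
Function('P')(H) = Mul(Add(-35, H), Add(71, H)) (Function('P')(H) = Mul(Add(71, H), Add(-35, H)) = Mul(Add(-35, H), Add(71, H)))
Add(Add(31947, Function('P')(62)), 22692) = Add(Add(31947, Add(-2485, Pow(62, 2), Mul(36, 62))), 22692) = Add(Add(31947, Add(-2485, 3844, 2232)), 22692) = Add(Add(31947, 3591), 22692) = Add(35538, 22692) = 58230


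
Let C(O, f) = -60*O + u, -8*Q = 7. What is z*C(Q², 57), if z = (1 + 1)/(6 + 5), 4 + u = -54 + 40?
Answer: -93/8 ≈ -11.625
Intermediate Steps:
Q = -7/8 (Q = -⅛*7 = -7/8 ≈ -0.87500)
u = -18 (u = -4 + (-54 + 40) = -4 - 14 = -18)
C(O, f) = -18 - 60*O (C(O, f) = -60*O - 18 = -18 - 60*O)
z = 2/11 ≈ 0.18182
z*C(Q², 57) = 2*(-18 - 60*(-7/8)²)/11 = 2*(-18 - 60*49/64)/11 = 2*(-18 - 735/16)/11 = (2/11)*(-1023/16) = -93/8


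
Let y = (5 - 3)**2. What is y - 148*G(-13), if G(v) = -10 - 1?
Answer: 1632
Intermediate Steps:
G(v) = -11
y = 4 (y = 2**2 = 4)
y - 148*G(-13) = 4 - 148*(-11) = 4 + 1628 = 1632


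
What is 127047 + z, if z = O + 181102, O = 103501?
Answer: 411650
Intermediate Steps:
z = 284603 (z = 103501 + 181102 = 284603)
127047 + z = 127047 + 284603 = 411650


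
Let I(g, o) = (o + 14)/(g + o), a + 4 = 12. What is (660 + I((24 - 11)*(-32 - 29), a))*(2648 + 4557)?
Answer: 746550398/157 ≈ 4.7551e+6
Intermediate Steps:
a = 8 (a = -4 + 12 = 8)
I(g, o) = (14 + o)/(g + o)
(660 + I((24 - 11)*(-32 - 29), a))*(2648 + 4557) = (660 + (14 + 8)/((24 - 11)*(-32 - 29) + 8))*(2648 + 4557) = (660 + 22/(13*(-61) + 8))*7205 = (660 + 22/(-793 + 8))*7205 = (660 + 22/(-785))*7205 = (660 - 1/785*22)*7205 = (660 - 22/785)*7205 = (518078/785)*7205 = 746550398/157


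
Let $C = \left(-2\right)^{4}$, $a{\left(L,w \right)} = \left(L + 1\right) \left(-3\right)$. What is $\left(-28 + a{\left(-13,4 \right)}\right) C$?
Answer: $128$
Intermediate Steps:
$a{\left(L,w \right)} = -3 - 3 L$ ($a{\left(L,w \right)} = \left(1 + L\right) \left(-3\right) = -3 - 3 L$)
$C = 16$
$\left(-28 + a{\left(-13,4 \right)}\right) C = \left(-28 - -36\right) 16 = \left(-28 + \left(-3 + 39\right)\right) 16 = \left(-28 + 36\right) 16 = 8 \cdot 16 = 128$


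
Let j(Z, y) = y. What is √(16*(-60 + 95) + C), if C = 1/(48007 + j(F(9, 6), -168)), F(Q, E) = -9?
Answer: 3*√142399911511/47839 ≈ 23.664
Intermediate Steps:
C = 1/47839 (C = 1/(48007 - 168) = 1/47839 ≈ 2.0903e-5)
√(16*(-60 + 95) + C) = √(16*(-60 + 95) + 1/47839) = √(16*35 + 1/47839) = √(560 + 1/47839) = √(26789841/47839) = 3*√142399911511/47839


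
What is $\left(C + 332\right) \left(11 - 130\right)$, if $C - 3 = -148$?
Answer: $-22253$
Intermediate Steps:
$C = -145$ ($C = 3 - 148 = -145$)
$\left(C + 332\right) \left(11 - 130\right) = \left(-145 + 332\right) \left(11 - 130\right) = 187 \left(-119\right) = -22253$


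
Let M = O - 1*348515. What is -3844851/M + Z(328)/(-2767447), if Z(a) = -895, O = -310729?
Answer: 3547003796259/608140943356 ≈ 5.8325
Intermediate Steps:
M = -659244 (M = -310729 - 1*348515 = -310729 - 348515 = -659244)
-3844851/M + Z(328)/(-2767447) = -3844851/(-659244) - 895/(-2767447) = -3844851*(-1/659244) - 895*(-1/2767447) = 1281617/219748 + 895/2767447 = 3547003796259/608140943356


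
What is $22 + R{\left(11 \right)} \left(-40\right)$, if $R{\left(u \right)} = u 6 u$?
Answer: $-29018$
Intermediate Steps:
$R{\left(u \right)} = 6 u^{2}$ ($R{\left(u \right)} = 6 u u = 6 u^{2}$)
$22 + R{\left(11 \right)} \left(-40\right) = 22 + 6 \cdot 11^{2} \left(-40\right) = 22 + 6 \cdot 121 \left(-40\right) = 22 + 726 \left(-40\right) = 22 - 29040 = -29018$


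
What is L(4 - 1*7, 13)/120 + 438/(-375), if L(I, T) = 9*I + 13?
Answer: -1927/1500 ≈ -1.2847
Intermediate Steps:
L(I, T) = 13 + 9*I
L(4 - 1*7, 13)/120 + 438/(-375) = (13 + 9*(4 - 1*7))/120 + 438/(-375) = (13 + 9*(4 - 7))*(1/120) + 438*(-1/375) = (13 + 9*(-3))*(1/120) - 146/125 = (13 - 27)*(1/120) - 146/125 = -14*1/120 - 146/125 = -7/60 - 146/125 = -1927/1500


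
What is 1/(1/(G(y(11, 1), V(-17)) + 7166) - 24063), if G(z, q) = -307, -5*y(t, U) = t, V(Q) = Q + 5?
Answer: -6859/165048116 ≈ -4.1558e-5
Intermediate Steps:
V(Q) = 5 + Q
y(t, U) = -t/5
1/(1/(G(y(11, 1), V(-17)) + 7166) - 24063) = 1/(1/(-307 + 7166) - 24063) = 1/(1/6859 - 24063) = 1/(-165048116/6859) = -6859/165048116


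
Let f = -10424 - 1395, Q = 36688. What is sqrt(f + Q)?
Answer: sqrt(24869) ≈ 157.70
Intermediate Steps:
f = -11819
sqrt(f + Q) = sqrt(-11819 + 36688) = sqrt(24869)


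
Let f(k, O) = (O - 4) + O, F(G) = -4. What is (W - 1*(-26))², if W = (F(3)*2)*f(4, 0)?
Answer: 3364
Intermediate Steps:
f(k, O) = -4 + 2*O (f(k, O) = (-4 + O) + O = -4 + 2*O)
W = 32 (W = (-4*2)*(-4 + 2*0) = -8*(-4 + 0) = -8*(-4) = 32)
(W - 1*(-26))² = (32 - 1*(-26))² = (32 + 26)² = 58² = 3364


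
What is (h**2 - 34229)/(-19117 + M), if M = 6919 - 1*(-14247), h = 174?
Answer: -3953/2049 ≈ -1.9292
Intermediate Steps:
M = 21166 (M = 6919 + 14247 = 21166)
(h**2 - 34229)/(-19117 + M) = (174**2 - 34229)/(-19117 + 21166) = (30276 - 34229)/2049 = -3953*1/2049 = -3953/2049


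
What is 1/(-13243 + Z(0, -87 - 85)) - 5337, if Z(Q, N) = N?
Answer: -71595856/13415 ≈ -5337.0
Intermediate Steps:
1/(-13243 + Z(0, -87 - 85)) - 5337 = 1/(-13243 + (-87 - 85)) - 5337 = 1/(-13243 - 172) - 5337 = 1/(-13415) - 5337 = -1/13415 - 5337 = -71595856/13415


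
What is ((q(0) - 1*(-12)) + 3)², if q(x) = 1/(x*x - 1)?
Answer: 196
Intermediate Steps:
q(x) = 1/(-1 + x²) (q(x) = 1/(x² - 1) = 1/(-1 + x²))
((q(0) - 1*(-12)) + 3)² = ((1/(-1 + 0²) - 1*(-12)) + 3)² = ((1/(-1 + 0) + 12) + 3)² = ((1/(-1) + 12) + 3)² = ((-1 + 12) + 3)² = (11 + 3)² = 14² = 196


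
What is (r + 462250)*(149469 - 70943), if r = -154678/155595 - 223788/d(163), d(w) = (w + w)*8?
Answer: 1840865556959489977/50723970 ≈ 3.6292e+10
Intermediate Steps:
d(w) = 16*w (d(w) = (2*w)*8 = 16*w)
r = -8805923521/101447940 (r = -154678/155595 - 223788/(16*163) = -154678*1/155595 - 223788/2608 = -154678/155595 - 223788*1/2608 = -154678/155595 - 55947/652 = -8805923521/101447940 ≈ -86.802)
(r + 462250)*(149469 - 70943) = (-8805923521/101447940 + 462250)*(149469 - 70943) = (46885504341479/101447940)*78526 = 1840865556959489977/50723970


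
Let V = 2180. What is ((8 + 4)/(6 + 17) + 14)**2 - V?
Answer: -1041664/529 ≈ -1969.1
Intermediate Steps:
((8 + 4)/(6 + 17) + 14)**2 - V = ((8 + 4)/(6 + 17) + 14)**2 - 1*2180 = (12/23 + 14)**2 - 2180 = (334/23)**2 - 2180 = 111556/529 - 2180 = -1041664/529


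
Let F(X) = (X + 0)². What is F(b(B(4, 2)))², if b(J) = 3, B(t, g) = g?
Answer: 81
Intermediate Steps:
F(X) = X²
F(b(B(4, 2)))² = (3²)² = 9² = 81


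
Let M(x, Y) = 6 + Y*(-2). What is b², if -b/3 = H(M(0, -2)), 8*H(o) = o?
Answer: 225/16 ≈ 14.063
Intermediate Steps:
M(x, Y) = 6 - 2*Y
H(o) = o/8
b = -15/4 (b = -3*(6 - 2*(-2))/8 = -3*(6 + 4)/8 = -3*10/8 = -3*5/4 = -15/4 ≈ -3.7500)
b² = (-15/4)² = 225/16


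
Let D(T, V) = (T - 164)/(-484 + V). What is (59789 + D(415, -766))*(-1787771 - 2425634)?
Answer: -62978606373319/250 ≈ -2.5191e+11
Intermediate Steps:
D(T, V) = (-164 + T)/(-484 + V)
(59789 + D(415, -766))*(-1787771 - 2425634) = (59789 + (-164 + 415)/(-484 - 766))*(-1787771 - 2425634) = (59789 + 251/(-1250))*(-4213405) = (59789 - 1/1250*251)*(-4213405) = (59789 - 251/1250)*(-4213405) = (74735999/1250)*(-4213405) = -62978606373319/250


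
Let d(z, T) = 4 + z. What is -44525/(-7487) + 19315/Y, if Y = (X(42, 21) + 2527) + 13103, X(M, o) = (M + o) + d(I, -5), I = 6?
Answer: 843787480/117568361 ≈ 7.1770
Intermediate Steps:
X(M, o) = 10 + M + o (X(M, o) = (M + o) + (4 + 6) = (M + o) + 10 = 10 + M + o)
Y = 15703 (Y = ((10 + 42 + 21) + 2527) + 13103 = (73 + 2527) + 13103 = 2600 + 13103 = 15703)
-44525/(-7487) + 19315/Y = -44525/(-7487) + 19315/15703 = -44525*(-1/7487) + 19315*(1/15703) = 44525/7487 + 19315/15703 = 843787480/117568361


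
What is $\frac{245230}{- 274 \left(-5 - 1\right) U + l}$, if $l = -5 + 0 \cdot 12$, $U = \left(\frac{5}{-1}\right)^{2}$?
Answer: $\frac{49046}{8219} \approx 5.9674$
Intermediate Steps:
$U = 25$ ($U = \left(5 \left(-1\right)\right)^{2} = \left(-5\right)^{2} = 25$)
$l = -5$ ($l = -5 + 0 = -5$)
$\frac{245230}{- 274 \left(-5 - 1\right) U + l} = \frac{245230}{- 274 \left(-5 - 1\right) 25 - 5} = \frac{245230}{- 274 \left(\left(-6\right) 25\right) - 5} = \frac{245230}{\left(-274\right) \left(-150\right) - 5} = \frac{245230}{41100 - 5} = \frac{245230}{41095} = 245230 \cdot \frac{1}{41095} = \frac{49046}{8219}$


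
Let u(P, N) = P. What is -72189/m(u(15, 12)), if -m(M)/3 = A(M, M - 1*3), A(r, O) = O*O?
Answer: 8021/48 ≈ 167.10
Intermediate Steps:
A(r, O) = O**2
m(M) = -3*(-3 + M)**2 (m(M) = -3*(M - 1*3)**2 = -3*(M - 3)**2 = -3*(-3 + M)**2)
-72189/m(u(15, 12)) = -72189*(-1/(3*(-3 + 15)**2)) = -72189/((-3*12**2)) = -72189/((-3*144)) = -72189/(-432) = -72189*(-1/432) = 8021/48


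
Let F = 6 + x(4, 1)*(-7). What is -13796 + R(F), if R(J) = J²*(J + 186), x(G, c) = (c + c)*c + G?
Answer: 180604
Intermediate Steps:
x(G, c) = G + 2*c² (x(G, c) = (2*c)*c + G = 2*c² + G = G + 2*c²)
F = -36 (F = 6 + (4 + 2*1²)*(-7) = 6 + (4 + 2*1)*(-7) = 6 + (4 + 2)*(-7) = 6 + 6*(-7) = 6 - 42 = -36)
R(J) = J²*(186 + J)
-13796 + R(F) = -13796 + (-36)²*(186 - 36) = -13796 + 1296*150 = -13796 + 194400 = 180604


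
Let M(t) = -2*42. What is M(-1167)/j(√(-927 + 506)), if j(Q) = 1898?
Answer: -42/949 ≈ -0.044257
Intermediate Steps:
M(t) = -84
M(-1167)/j(√(-927 + 506)) = -84/1898 = -84*1/1898 = -42/949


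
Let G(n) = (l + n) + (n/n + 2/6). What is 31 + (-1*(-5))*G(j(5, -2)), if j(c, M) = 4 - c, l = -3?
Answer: 53/3 ≈ 17.667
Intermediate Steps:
G(n) = -5/3 + n (G(n) = (-3 + n) + (n/n + 2/6) = (-3 + n) + (1 + 2*(1/6)) = (-3 + n) + (1 + 1/3) = (-3 + n) + 4/3 = -5/3 + n)
31 + (-1*(-5))*G(j(5, -2)) = 31 + (-1*(-5))*(-5/3 + (4 - 1*5)) = 31 + 5*(-5/3 + (4 - 5)) = 31 + 5*(-5/3 - 1) = 31 + 5*(-8/3) = 31 - 40/3 = 53/3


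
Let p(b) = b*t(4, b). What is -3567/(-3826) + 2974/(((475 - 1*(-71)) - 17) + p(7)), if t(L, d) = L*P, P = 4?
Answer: 13664971/2452466 ≈ 5.5719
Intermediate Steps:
t(L, d) = 4*L (t(L, d) = L*4 = 4*L)
p(b) = 16*b (p(b) = b*(4*4) = b*16 = 16*b)
-3567/(-3826) + 2974/(((475 - 1*(-71)) - 17) + p(7)) = -3567/(-3826) + 2974/(((475 - 1*(-71)) - 17) + 16*7) = -3567*(-1/3826) + 2974/(((475 + 71) - 17) + 112) = 3567/3826 + 2974/((546 - 17) + 112) = 3567/3826 + 2974/(529 + 112) = 3567/3826 + 2974/641 = 13664971/2452466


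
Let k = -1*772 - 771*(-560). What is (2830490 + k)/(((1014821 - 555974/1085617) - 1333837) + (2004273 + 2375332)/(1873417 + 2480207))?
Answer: -15414945989024119824/1507784751916276619 ≈ -10.224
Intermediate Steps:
k = 430988 (k = -772 + 431760 = 430988)
(2830490 + k)/(((1014821 - 555974/1085617) - 1333837) + (2004273 + 2375332)/(1873417 + 2480207)) = (2830490 + 430988)/(((1014821 - 555974/1085617) - 1333837) + (2004273 + 2375332)/(1873417 + 2480207)) = 3261478/(((1014821 - 555974*1/1085617) - 1333837) + 4379605/4353624) = 3261478/(((1014821 - 555974/1085617) - 1333837) + 4379605*(1/4353624)) = 3261478/((1101706373583/1085617 - 1333837) + 4379605/4353624) = 3261478/(-346329748846/1085617 + 4379605/4353624) = 3261478/(-1507784751916276619/4726368226008) = 3261478*(-4726368226008/1507784751916276619) = -15414945989024119824/1507784751916276619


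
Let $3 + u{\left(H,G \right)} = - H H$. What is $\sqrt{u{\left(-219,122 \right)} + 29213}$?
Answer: $i \sqrt{18751} \approx 136.93 i$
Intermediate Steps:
$u{\left(H,G \right)} = -3 - H^{2}$ ($u{\left(H,G \right)} = -3 + - H H = -3 - H^{2}$)
$\sqrt{u{\left(-219,122 \right)} + 29213} = \sqrt{\left(-3 - \left(-219\right)^{2}\right) + 29213} = \sqrt{\left(-3 - 47961\right) + 29213} = \sqrt{-47964 + 29213} = \sqrt{-18751} = i \sqrt{18751}$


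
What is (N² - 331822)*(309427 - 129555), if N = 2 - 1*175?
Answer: -54302097696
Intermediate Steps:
N = -173 (N = 2 - 175 = -173)
(N² - 331822)*(309427 - 129555) = ((-173)² - 331822)*(309427 - 129555) = (29929 - 331822)*179872 = -301893*179872 = -54302097696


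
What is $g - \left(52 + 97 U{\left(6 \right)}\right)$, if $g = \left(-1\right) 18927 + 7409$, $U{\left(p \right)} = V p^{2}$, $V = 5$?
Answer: $-29030$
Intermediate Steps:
$U{\left(p \right)} = 5 p^{2}$
$g = -11518$ ($g = -18927 + 7409 = -11518$)
$g - \left(52 + 97 U{\left(6 \right)}\right) = -11518 - \left(52 + 97 \cdot 5 \cdot 6^{2}\right) = -11518 - \left(52 + 97 \cdot 5 \cdot 36\right) = -11518 - \left(52 + 97 \cdot 180\right) = -11518 - \left(52 + 17460\right) = -11518 - 17512 = -29030$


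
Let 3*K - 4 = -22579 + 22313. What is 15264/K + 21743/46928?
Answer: -1071615155/6147568 ≈ -174.32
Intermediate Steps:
K = -262/3 (K = 4/3 + (-22579 + 22313)/3 = 4/3 + (1/3)*(-266) = 4/3 - 266/3 = -262/3 ≈ -87.333)
15264/K + 21743/46928 = 15264/(-262/3) + 21743/46928 = 15264*(-3/262) + 21743*(1/46928) = -22896/131 + 21743/46928 = -1071615155/6147568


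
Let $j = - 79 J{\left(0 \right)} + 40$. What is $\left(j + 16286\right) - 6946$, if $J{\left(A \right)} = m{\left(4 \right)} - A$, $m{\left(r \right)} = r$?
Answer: $9064$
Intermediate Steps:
$J{\left(A \right)} = 4 - A$
$j = -276$ ($j = - 79 \left(4 - 0\right) + 40 = - 79 \left(4 + 0\right) + 40 = \left(-79\right) 4 + 40 = -316 + 40 = -276$)
$\left(j + 16286\right) - 6946 = \left(-276 + 16286\right) - 6946 = 16010 - 6946 = 9064$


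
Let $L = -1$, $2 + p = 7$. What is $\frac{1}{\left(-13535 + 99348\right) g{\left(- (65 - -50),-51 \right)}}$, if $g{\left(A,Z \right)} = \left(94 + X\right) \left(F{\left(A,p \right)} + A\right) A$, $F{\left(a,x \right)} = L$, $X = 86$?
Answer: $\frac{1}{206054175600} \approx 4.8531 \cdot 10^{-12}$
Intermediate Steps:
$p = 5$ ($p = -2 + 7 = 5$)
$F{\left(a,x \right)} = -1$
$g{\left(A,Z \right)} = A \left(-180 + 180 A\right)$ ($g{\left(A,Z \right)} = \left(94 + 86\right) \left(-1 + A\right) A = 180 \left(-1 + A\right) A = \left(-180 + 180 A\right) A = A \left(-180 + 180 A\right)$)
$\frac{1}{\left(-13535 + 99348\right) g{\left(- (65 - -50),-51 \right)}} = \frac{1}{\left(-13535 + 99348\right) 180 \left(- (65 - -50)\right) \left(-1 - \left(65 - -50\right)\right)} = \frac{1}{85813 \cdot 180 \left(- (65 + 50)\right) \left(-1 - \left(65 + 50\right)\right)} = \frac{1}{85813 \cdot 180 \left(\left(-1\right) 115\right) \left(-1 - 115\right)} = \frac{1}{85813 \cdot 180 \left(-115\right) \left(-1 - 115\right)} = \frac{1}{85813 \cdot 180 \left(-115\right) \left(-116\right)} = \frac{1}{85813 \cdot 2401200} = \frac{1}{85813} \cdot \frac{1}{2401200} = \frac{1}{206054175600}$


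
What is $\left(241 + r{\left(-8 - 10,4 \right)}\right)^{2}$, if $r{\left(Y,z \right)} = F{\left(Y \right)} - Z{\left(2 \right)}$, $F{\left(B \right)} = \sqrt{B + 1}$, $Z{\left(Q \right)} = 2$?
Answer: $\left(239 + i \sqrt{17}\right)^{2} \approx 57104.0 + 1970.8 i$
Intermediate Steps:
$F{\left(B \right)} = \sqrt{1 + B}$
$r{\left(Y,z \right)} = -2 + \sqrt{1 + Y}$ ($r{\left(Y,z \right)} = \sqrt{1 + Y} - 2 = -2 + \sqrt{1 + Y}$)
$\left(241 + r{\left(-8 - 10,4 \right)}\right)^{2} = \left(241 - \left(2 - \sqrt{1 - 18}\right)\right)^{2} = \left(241 - \left(2 - \sqrt{-17}\right)\right)^{2} = \left(241 - \left(2 - i \sqrt{17}\right)\right)^{2} = \left(239 + i \sqrt{17}\right)^{2}$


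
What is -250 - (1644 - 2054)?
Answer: 160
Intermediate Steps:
-250 - (1644 - 2054) = -250 - 1*(-410) = -250 + 410 = 160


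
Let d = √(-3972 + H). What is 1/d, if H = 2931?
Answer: -I*√1041/1041 ≈ -0.030994*I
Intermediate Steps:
d = I*√1041 (d = √(-3972 + 2931) = √(-1041) = I*√1041 ≈ 32.265*I)
1/d = 1/(I*√1041) = -I*√1041/1041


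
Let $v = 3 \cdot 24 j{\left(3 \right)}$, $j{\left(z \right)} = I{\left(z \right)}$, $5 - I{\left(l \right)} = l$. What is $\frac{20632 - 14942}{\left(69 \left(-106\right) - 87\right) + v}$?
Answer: $- \frac{5690}{7257} \approx -0.78407$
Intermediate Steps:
$I{\left(l \right)} = 5 - l$
$j{\left(z \right)} = 5 - z$
$v = 144$ ($v = 3 \cdot 24 \left(5 - 3\right) = 72 \left(5 - 3\right) = 72 \cdot 2 = 144$)
$\frac{20632 - 14942}{\left(69 \left(-106\right) - 87\right) + v} = \frac{20632 - 14942}{\left(69 \left(-106\right) - 87\right) + 144} = \frac{5690}{\left(-7314 - 87\right) + 144} = \frac{5690}{-7401 + 144} = \frac{5690}{-7257} = 5690 \left(- \frac{1}{7257}\right) = - \frac{5690}{7257}$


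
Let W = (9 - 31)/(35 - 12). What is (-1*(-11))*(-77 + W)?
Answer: -19723/23 ≈ -857.52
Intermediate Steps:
W = -22/23 ≈ -0.95652
(-1*(-11))*(-77 + W) = (-1*(-11))*(-77 - 22/23) = 11*(-1793/23) = -19723/23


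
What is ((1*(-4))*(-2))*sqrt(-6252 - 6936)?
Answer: 16*I*sqrt(3297) ≈ 918.71*I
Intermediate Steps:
((1*(-4))*(-2))*sqrt(-6252 - 6936) = (-4*(-2))*sqrt(-13188) = 8*(2*I*sqrt(3297)) = 16*I*sqrt(3297)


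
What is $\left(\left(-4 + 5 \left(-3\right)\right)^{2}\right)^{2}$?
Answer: $130321$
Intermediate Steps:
$\left(\left(-4 + 5 \left(-3\right)\right)^{2}\right)^{2} = \left(\left(-4 - 15\right)^{2}\right)^{2} = \left(\left(-19\right)^{2}\right)^{2} = 361^{2} = 130321$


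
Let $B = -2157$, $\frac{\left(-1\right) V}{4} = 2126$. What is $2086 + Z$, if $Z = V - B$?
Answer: $-4261$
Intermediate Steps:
$V = -8504$ ($V = \left(-4\right) 2126 = -8504$)
$Z = -6347$ ($Z = -8504 - -2157 = -8504 + 2157 = -6347$)
$2086 + Z = 2086 - 6347 = -4261$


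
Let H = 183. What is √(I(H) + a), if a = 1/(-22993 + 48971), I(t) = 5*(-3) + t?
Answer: √113375915290/25978 ≈ 12.961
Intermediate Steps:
I(t) = -15 + t
a = 1/25978 ≈ 3.8494e-5
√(I(H) + a) = √((-15 + 183) + 1/25978) = √(168 + 1/25978) = √(4364305/25978) = √113375915290/25978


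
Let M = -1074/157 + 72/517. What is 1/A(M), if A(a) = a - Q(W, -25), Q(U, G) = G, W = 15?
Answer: 81169/1485271 ≈ 0.054649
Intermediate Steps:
M = -543954/81169 (M = -1074*1/157 + 72*(1/517) = -1074/157 + 72/517 = -543954/81169 ≈ -6.7015)
A(a) = 25 + a (A(a) = a - 1*(-25) = a + 25 = 25 + a)
1/A(M) = 1/(25 - 543954/81169) = 1/(1485271/81169) = 81169/1485271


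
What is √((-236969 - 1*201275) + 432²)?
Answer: 2*I*√62905 ≈ 501.62*I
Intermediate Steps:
√((-236969 - 1*201275) + 432²) = √((-236969 - 201275) + 186624) = √(-438244 + 186624) = √(-251620) = 2*I*√62905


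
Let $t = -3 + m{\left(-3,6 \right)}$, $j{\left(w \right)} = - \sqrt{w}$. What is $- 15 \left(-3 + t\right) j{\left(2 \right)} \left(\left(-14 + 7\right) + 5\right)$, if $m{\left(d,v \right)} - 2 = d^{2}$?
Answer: $- 150 \sqrt{2} \approx -212.13$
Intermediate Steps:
$m{\left(d,v \right)} = 2 + d^{2}$
$t = 8$ ($t = -3 + \left(2 + \left(-3\right)^{2}\right) = -3 + \left(2 + 9\right) = -3 + 11 = 8$)
$- 15 \left(-3 + t\right) j{\left(2 \right)} \left(\left(-14 + 7\right) + 5\right) = - 15 \left(-3 + 8\right) \left(- \sqrt{2}\right) \left(\left(-14 + 7\right) + 5\right) = - 15 \cdot 5 \left(- \sqrt{2}\right) \left(-7 + 5\right) = - 15 \left(- 5 \sqrt{2}\right) \left(-2\right) = 75 \sqrt{2} \left(-2\right) = - 150 \sqrt{2}$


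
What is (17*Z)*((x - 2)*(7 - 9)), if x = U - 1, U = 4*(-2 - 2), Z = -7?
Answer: -4522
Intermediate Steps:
U = -16 (U = 4*(-4) = -16)
x = -17 (x = -16 - 1 = -17)
(17*Z)*((x - 2)*(7 - 9)) = (17*(-7))*((-17 - 2)*(7 - 9)) = -(-2261)*(-2) = -119*38 = -4522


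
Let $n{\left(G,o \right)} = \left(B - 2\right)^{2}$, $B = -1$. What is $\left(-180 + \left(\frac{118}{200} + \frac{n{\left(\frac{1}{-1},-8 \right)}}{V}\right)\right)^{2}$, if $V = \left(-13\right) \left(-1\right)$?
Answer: $\frac{53978622889}{1690000} \approx 31940.0$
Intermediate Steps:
$n{\left(G,o \right)} = 9$ ($n{\left(G,o \right)} = \left(-1 - 2\right)^{2} = \left(-3\right)^{2} = 9$)
$V = 13$
$\left(-180 + \left(\frac{118}{200} + \frac{n{\left(\frac{1}{-1},-8 \right)}}{V}\right)\right)^{2} = \left(-180 + \left(\frac{118}{200} + \frac{9}{13}\right)\right)^{2} = \left(-180 + \left(118 \cdot \frac{1}{200} + 9 \cdot \frac{1}{13}\right)\right)^{2} = \left(-180 + \left(\frac{59}{100} + \frac{9}{13}\right)\right)^{2} = \left(-180 + \frac{1667}{1300}\right)^{2} = \left(- \frac{232333}{1300}\right)^{2} = \frac{53978622889}{1690000}$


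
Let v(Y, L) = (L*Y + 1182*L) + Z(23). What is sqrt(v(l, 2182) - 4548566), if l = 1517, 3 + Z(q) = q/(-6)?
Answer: sqrt(48263226)/6 ≈ 1157.9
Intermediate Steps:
Z(q) = -3 - q/6 (Z(q) = -3 + q/(-6) = -3 + q*(-1/6) = -3 - q/6)
v(Y, L) = -41/6 + 1182*L + L*Y (v(Y, L) = (L*Y + 1182*L) + (-3 - 1/6*23) = (1182*L + L*Y) + (-3 - 23/6) = (1182*L + L*Y) - 41/6 = -41/6 + 1182*L + L*Y)
sqrt(v(l, 2182) - 4548566) = sqrt((-41/6 + 1182*2182 + 2182*1517) - 4548566) = sqrt((-41/6 + 2579124 + 3310094) - 4548566) = sqrt(35335267/6 - 4548566) = sqrt(8043871/6) = sqrt(48263226)/6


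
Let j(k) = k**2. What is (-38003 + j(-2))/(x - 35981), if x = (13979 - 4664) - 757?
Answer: 37999/27423 ≈ 1.3857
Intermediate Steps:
x = 8558 (x = 9315 - 757 = 8558)
(-38003 + j(-2))/(x - 35981) = (-38003 + (-2)**2)/(8558 - 35981) = (-38003 + 4)/(-27423) = -37999*(-1/27423) = 37999/27423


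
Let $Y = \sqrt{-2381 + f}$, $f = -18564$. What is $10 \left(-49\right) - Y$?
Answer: $-490 - i \sqrt{20945} \approx -490.0 - 144.72 i$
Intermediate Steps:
$Y = i \sqrt{20945}$ ($Y = \sqrt{-2381 - 18564} = \sqrt{-20945} = i \sqrt{20945} \approx 144.72 i$)
$10 \left(-49\right) - Y = 10 \left(-49\right) - i \sqrt{20945} = -490 - i \sqrt{20945}$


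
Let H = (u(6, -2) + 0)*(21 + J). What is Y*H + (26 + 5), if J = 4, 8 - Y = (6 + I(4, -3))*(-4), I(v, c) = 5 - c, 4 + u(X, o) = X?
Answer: 3231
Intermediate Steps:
u(X, o) = -4 + X
Y = 64 (Y = 8 - (6 + (5 - 1*(-3)))*(-4) = 8 - (6 + (5 + 3))*(-4) = 8 - (6 + 8)*(-4) = 8 - 14*(-4) = 8 - 1*(-56) = 8 + 56 = 64)
H = 50 (H = ((-4 + 6) + 0)*(21 + 4) = (2 + 0)*25 = 2*25 = 50)
Y*H + (26 + 5) = 64*50 + (26 + 5) = 3200 + 31 = 3231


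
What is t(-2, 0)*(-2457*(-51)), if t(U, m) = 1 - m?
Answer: 125307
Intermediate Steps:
t(-2, 0)*(-2457*(-51)) = (1 - 1*0)*(-2457*(-51)) = (1 + 0)*125307 = 1*125307 = 125307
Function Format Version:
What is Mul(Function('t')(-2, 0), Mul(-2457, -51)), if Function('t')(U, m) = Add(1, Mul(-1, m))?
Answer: 125307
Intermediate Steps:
Mul(Function('t')(-2, 0), Mul(-2457, -51)) = Mul(Add(1, Mul(-1, 0)), Mul(-2457, -51)) = Mul(Add(1, 0), 125307) = Mul(1, 125307) = 125307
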